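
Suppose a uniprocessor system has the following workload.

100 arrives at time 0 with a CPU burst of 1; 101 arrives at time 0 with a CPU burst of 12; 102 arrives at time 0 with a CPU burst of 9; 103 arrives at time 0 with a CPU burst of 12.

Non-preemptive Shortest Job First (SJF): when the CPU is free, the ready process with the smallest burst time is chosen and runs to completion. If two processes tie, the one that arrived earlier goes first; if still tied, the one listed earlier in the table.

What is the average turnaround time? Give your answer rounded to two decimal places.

16.75

Schedule: | 100 0-1 | 102 1-10 | 101 10-22 | 103 22-34 |
Completion: 100=1  101=22  102=10  103=34
Turnaround (C−A): 100=1  101=22  102=10  103=34
Turnaround times: 100=1, 101=22, 102=10, 103=34
Average turnaround = (1+22+10+34) / 4 = 67/4 = 16.75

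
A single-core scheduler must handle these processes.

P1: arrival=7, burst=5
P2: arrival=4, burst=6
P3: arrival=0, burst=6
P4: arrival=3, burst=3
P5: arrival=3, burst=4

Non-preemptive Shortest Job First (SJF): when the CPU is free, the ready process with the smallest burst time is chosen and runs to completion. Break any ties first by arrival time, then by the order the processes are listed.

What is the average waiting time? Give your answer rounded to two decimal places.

5.80

Timeline: | P3 0-6 | P4 6-9 | P5 9-13 | P1 13-18 | P2 18-24 |
Completion: P1=18  P2=24  P3=6  P4=9  P5=13
Waiting times: P1=6, P2=14, P3=0, P4=3, P5=6
Average waiting = (6+14+0+3+6) / 5 = 29/5 = 5.80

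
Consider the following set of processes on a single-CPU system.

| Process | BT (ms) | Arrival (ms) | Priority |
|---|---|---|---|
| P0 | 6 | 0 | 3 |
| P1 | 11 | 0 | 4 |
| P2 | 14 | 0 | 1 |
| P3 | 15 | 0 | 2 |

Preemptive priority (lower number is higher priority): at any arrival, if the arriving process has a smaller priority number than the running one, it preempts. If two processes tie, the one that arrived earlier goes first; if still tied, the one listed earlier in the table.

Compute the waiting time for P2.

Timeline: | P2 0-14 | P3 14-29 | P0 29-35 | P1 35-46 |
Completion: P0=35  P1=46  P2=14  P3=29
Turnaround (C−A): P0=35  P1=46  P2=14  P3=29
Waiting(P2) = turnaround − burst = 14 − 14 = 0

0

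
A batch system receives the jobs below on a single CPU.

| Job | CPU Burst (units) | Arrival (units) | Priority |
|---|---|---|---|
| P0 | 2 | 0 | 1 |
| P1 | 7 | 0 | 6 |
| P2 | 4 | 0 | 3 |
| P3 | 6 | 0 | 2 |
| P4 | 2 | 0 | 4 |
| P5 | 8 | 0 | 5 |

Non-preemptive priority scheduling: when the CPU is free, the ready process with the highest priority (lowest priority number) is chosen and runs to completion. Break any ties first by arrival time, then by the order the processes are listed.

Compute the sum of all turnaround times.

Gantt: | P0 0-2 | P3 2-8 | P2 8-12 | P4 12-14 | P5 14-22 | P1 22-29 |
Completion: P0=2  P1=29  P2=12  P3=8  P4=14  P5=22
Turnaround (C−A): P0=2  P1=29  P2=12  P3=8  P4=14  P5=22
Turnaround = completion − arrival: P0=2, P1=29, P2=12, P3=8, P4=14, P5=22
Total turnaround = 2 + 29 + 12 + 8 + 14 + 22 = 87

87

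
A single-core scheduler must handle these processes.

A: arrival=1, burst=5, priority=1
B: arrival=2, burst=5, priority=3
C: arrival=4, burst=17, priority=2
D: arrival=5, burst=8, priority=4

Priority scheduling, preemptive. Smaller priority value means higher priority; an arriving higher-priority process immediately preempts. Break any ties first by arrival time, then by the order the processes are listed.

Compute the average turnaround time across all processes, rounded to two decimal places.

20.25

Schedule: | idle 0-1 | A 1-6 | C 6-23 | B 23-28 | D 28-36 |
Completion: A=6  B=28  C=23  D=36
Turnaround (C−A): A=5  B=26  C=19  D=31
Turnaround times: A=5, B=26, C=19, D=31
Average turnaround = (5+26+19+31) / 4 = 81/4 = 20.25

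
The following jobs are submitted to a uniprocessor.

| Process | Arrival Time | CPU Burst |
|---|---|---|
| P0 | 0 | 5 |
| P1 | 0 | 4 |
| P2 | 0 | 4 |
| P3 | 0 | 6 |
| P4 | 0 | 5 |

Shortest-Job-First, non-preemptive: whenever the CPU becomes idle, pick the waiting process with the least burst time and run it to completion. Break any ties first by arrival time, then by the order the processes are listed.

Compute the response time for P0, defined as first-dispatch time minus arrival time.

8

Timeline: | P1 0-4 | P2 4-8 | P0 8-13 | P4 13-18 | P3 18-24 |
Completion: P0=13  P1=4  P2=8  P3=24  P4=18
Response(P0) = first start − arrival = 8 − 0 = 8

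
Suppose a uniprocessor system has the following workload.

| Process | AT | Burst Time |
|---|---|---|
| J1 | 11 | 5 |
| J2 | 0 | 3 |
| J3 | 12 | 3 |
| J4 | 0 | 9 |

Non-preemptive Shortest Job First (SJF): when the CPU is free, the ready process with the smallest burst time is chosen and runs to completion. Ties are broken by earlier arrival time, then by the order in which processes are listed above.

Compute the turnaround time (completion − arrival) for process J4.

Schedule: | J2 0-3 | J4 3-12 | J3 12-15 | J1 15-20 |
Completion: J1=20  J2=3  J3=15  J4=12
Turnaround(J4) = completion − arrival = 12 − 0 = 12

12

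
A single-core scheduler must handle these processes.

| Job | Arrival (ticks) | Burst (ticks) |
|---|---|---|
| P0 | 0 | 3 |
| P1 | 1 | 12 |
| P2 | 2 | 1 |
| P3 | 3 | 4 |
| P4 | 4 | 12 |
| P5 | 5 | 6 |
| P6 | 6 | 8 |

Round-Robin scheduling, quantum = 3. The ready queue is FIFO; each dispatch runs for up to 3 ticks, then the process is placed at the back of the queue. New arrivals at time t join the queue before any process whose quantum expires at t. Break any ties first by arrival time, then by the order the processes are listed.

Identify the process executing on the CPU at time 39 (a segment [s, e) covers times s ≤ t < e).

Schedule: | P0 0-3 | P1 3-6 | P2 6-7 | P3 7-10 | P4 10-13 | P5 13-16 | P6 16-19 | P1 19-22 | P3 22-23 | P4 23-26 | P5 26-29 | P6 29-32 | P1 32-35 | P4 35-38 | P6 38-40 | P1 40-43 | P4 43-46 |
Completion: P0=3  P1=43  P2=7  P3=23  P4=46  P5=29  P6=40

P6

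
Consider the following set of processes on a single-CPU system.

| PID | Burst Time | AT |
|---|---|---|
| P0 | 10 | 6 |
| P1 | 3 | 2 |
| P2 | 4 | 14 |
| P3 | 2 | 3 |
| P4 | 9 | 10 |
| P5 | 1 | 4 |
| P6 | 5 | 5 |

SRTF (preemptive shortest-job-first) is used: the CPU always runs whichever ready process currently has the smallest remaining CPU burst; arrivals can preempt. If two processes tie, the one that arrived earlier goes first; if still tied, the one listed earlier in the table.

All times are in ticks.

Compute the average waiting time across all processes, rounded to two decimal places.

Schedule: | idle 0-2 | P1 2-5 | P5 5-6 | P3 6-8 | P6 8-13 | P4 13-14 | P2 14-18 | P4 18-26 | P0 26-36 |
Completion: P0=36  P1=5  P2=18  P3=8  P4=26  P5=6  P6=13
Turnaround (C−A): P0=30  P1=3  P2=4  P3=5  P4=16  P5=2  P6=8
Waiting times: P0=20, P1=0, P2=0, P3=3, P4=7, P5=1, P6=3
Average waiting = (20+0+0+3+7+1+3) / 7 = 34/7 = 4.86

4.86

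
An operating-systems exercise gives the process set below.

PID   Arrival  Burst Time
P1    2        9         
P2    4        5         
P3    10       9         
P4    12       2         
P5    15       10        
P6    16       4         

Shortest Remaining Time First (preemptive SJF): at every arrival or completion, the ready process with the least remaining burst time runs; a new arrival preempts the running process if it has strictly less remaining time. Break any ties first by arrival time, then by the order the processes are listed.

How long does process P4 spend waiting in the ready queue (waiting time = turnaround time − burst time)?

Gantt: | idle 0-2 | P1 2-4 | P2 4-9 | P1 9-12 | P4 12-14 | P1 14-18 | P6 18-22 | P3 22-31 | P5 31-41 |
Completion: P1=18  P2=9  P3=31  P4=14  P5=41  P6=22
Turnaround (C−A): P1=16  P2=5  P3=21  P4=2  P5=26  P6=6
Waiting(P4) = turnaround − burst = 2 − 2 = 0

0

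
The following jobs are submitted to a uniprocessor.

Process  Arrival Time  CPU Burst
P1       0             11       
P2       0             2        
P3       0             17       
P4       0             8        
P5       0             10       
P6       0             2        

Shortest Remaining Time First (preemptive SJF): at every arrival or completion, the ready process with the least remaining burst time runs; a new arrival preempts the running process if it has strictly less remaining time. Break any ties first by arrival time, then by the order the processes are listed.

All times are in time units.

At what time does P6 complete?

4

Gantt: | P2 0-2 | P6 2-4 | P4 4-12 | P5 12-22 | P1 22-33 | P3 33-50 |
Completion: P1=33  P2=2  P3=50  P4=12  P5=22  P6=4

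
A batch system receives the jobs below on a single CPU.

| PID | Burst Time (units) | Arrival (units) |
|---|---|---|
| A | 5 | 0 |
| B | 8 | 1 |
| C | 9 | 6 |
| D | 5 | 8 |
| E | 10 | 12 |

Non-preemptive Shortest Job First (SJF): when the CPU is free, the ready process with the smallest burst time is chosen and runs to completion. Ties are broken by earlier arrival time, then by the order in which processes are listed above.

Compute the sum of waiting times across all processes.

Timeline: | A 0-5 | B 5-13 | D 13-18 | C 18-27 | E 27-37 |
Completion: A=5  B=13  C=27  D=18  E=37
Turnaround (C−A): A=5  B=12  C=21  D=10  E=25
Waiting = turnaround − burst: A=0, B=4, C=12, D=5, E=15
Total waiting = 0 + 4 + 12 + 5 + 15 = 36

36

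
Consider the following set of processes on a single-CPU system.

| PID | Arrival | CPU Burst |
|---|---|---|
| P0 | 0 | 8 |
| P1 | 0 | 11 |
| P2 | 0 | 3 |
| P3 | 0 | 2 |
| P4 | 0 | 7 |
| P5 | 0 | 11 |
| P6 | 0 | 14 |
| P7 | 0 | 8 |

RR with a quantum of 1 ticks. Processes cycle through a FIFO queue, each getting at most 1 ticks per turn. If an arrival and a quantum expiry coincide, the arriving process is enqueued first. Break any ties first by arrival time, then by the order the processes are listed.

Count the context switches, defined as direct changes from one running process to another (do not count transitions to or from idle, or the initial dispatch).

Timeline: | P0 0-1 | P1 1-2 | P2 2-3 | P3 3-4 | P4 4-5 | P5 5-6 | P6 6-7 | P7 7-8 | P0 8-9 | P1 9-10 | P2 10-11 | P3 11-12 | P4 12-13 | P5 13-14 | P6 14-15 | P7 15-16 | P0 16-17 | P1 17-18 | P2 18-19 | P4 19-20 | P5 20-21 | P6 21-22 | P7 22-23 | P0 23-24 | P1 24-25 | P4 25-26 | P5 26-27 | P6 27-28 | P7 28-29 | P0 29-30 | P1 30-31 | P4 31-32 | P5 32-33 | P6 33-34 | P7 34-35 | P0 35-36 | P1 36-37 | P4 37-38 | P5 38-39 | P6 39-40 | P7 40-41 | P0 41-42 | P1 42-43 | P4 43-44 | P5 44-45 | P6 45-46 | P7 46-47 | P0 47-48 | P1 48-49 | P5 49-50 | P6 50-51 | P7 51-52 | P1 52-53 | P5 53-54 | P6 54-55 | P1 55-56 | P5 56-57 | P6 57-58 | P1 58-59 | P5 59-60 | P6 60-64 |
Completion: P0=48  P1=59  P2=19  P3=12  P4=44  P5=60  P6=64  P7=52
Turnaround (C−A): P0=48  P1=59  P2=19  P3=12  P4=44  P5=60  P6=64  P7=52

60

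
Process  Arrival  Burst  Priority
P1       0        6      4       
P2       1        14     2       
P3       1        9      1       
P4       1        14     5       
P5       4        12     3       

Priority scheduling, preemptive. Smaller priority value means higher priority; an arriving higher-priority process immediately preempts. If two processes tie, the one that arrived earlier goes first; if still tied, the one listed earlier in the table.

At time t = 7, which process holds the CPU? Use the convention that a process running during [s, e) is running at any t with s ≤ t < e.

P3

Schedule: | P1 0-1 | P3 1-10 | P2 10-24 | P5 24-36 | P1 36-41 | P4 41-55 |
Completion: P1=41  P2=24  P3=10  P4=55  P5=36
Turnaround (C−A): P1=41  P2=23  P3=9  P4=54  P5=32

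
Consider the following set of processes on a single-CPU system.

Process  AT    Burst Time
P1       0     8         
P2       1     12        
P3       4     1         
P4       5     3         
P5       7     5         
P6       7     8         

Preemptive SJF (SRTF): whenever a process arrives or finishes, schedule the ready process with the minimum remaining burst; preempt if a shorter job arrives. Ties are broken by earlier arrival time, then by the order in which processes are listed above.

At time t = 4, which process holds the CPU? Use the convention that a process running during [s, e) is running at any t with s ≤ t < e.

P3

Timeline: | P1 0-4 | P3 4-5 | P4 5-8 | P1 8-12 | P5 12-17 | P6 17-25 | P2 25-37 |
Completion: P1=12  P2=37  P3=5  P4=8  P5=17  P6=25
Turnaround (C−A): P1=12  P2=36  P3=1  P4=3  P5=10  P6=18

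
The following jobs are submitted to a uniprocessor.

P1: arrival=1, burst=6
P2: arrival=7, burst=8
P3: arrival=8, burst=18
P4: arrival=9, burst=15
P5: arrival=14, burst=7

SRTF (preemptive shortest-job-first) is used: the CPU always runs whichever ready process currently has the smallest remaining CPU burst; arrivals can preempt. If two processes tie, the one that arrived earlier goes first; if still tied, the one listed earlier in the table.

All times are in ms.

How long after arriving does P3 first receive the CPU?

Gantt: | idle 0-1 | P1 1-7 | P2 7-15 | P5 15-22 | P4 22-37 | P3 37-55 |
Completion: P1=7  P2=15  P3=55  P4=37  P5=22
Turnaround (C−A): P1=6  P2=8  P3=47  P4=28  P5=8
Response(P3) = first start − arrival = 37 − 8 = 29

29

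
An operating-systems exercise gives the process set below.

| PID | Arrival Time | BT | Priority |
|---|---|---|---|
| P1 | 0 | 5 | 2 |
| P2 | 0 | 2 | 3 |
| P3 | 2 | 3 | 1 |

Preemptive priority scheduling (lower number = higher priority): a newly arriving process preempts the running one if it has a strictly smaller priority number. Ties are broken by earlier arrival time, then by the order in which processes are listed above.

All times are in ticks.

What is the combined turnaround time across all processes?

Timeline: | P1 0-2 | P3 2-5 | P1 5-8 | P2 8-10 |
Completion: P1=8  P2=10  P3=5
Turnaround = completion − arrival: P1=8, P2=10, P3=3
Total turnaround = 8 + 10 + 3 = 21

21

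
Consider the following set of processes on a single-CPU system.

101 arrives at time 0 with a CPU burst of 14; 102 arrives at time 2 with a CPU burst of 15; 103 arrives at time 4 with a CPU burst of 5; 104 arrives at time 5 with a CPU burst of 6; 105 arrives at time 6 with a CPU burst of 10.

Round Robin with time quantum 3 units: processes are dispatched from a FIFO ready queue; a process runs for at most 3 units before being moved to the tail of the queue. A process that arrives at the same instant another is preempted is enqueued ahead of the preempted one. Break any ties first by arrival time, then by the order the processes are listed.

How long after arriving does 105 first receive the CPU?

9

Gantt: | 101 0-3 | 102 3-6 | 101 6-9 | 103 9-12 | 104 12-15 | 105 15-18 | 102 18-21 | 101 21-24 | 103 24-26 | 104 26-29 | 105 29-32 | 102 32-35 | 101 35-38 | 105 38-41 | 102 41-44 | 101 44-46 | 105 46-47 | 102 47-50 |
Completion: 101=46  102=50  103=26  104=29  105=47
Turnaround (C−A): 101=46  102=48  103=22  104=24  105=41
Response(105) = first start − arrival = 15 − 6 = 9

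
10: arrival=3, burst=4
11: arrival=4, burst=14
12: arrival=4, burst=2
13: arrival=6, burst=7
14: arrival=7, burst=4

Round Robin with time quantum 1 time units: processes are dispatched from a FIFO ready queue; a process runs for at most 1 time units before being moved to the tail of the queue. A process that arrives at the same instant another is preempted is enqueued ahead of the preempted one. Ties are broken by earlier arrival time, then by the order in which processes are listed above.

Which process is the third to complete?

Schedule: | idle 0-3 | 10 3-4 | 11 4-5 | 12 5-6 | 10 6-7 | 11 7-8 | 13 8-9 | 12 9-10 | 14 10-11 | 10 11-12 | 11 12-13 | 13 13-14 | 14 14-15 | 10 15-16 | 11 16-17 | 13 17-18 | 14 18-19 | 11 19-20 | 13 20-21 | 14 21-22 | 11 22-23 | 13 23-24 | 11 24-25 | 13 25-26 | 11 26-27 | 13 27-28 | 11 28-34 |
Completion: 10=16  11=34  12=10  13=28  14=22
Turnaround (C−A): 10=13  11=30  12=6  13=22  14=15
Finish order: 12 → 10 → 14 → 13 → 11

14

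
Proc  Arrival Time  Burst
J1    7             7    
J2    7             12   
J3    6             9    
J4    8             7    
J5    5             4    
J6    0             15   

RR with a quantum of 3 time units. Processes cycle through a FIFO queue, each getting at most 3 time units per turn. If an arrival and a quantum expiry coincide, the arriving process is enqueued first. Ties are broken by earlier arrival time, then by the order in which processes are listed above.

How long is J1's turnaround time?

40

Timeline: | J6 0-6 | J5 6-9 | J3 9-12 | J6 12-15 | J1 15-18 | J2 18-21 | J4 21-24 | J5 24-25 | J3 25-28 | J6 28-31 | J1 31-34 | J2 34-37 | J4 37-40 | J3 40-43 | J6 43-46 | J1 46-47 | J2 47-50 | J4 50-51 | J2 51-54 |
Completion: J1=47  J2=54  J3=43  J4=51  J5=25  J6=46
Turnaround(J1) = completion − arrival = 47 − 7 = 40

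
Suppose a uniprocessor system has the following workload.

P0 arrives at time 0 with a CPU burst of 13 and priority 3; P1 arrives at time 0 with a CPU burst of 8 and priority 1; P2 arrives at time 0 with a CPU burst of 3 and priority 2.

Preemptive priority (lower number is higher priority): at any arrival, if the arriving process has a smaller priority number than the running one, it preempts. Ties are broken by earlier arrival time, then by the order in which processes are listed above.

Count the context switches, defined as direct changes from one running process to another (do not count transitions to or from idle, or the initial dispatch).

2

Schedule: | P1 0-8 | P2 8-11 | P0 11-24 |
Completion: P0=24  P1=8  P2=11
Turnaround (C−A): P0=24  P1=8  P2=11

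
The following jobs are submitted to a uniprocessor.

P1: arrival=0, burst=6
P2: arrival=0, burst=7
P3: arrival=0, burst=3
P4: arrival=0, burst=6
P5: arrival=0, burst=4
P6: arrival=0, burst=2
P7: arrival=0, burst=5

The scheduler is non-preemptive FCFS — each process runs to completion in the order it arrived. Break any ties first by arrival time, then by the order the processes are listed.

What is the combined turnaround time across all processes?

Schedule: | P1 0-6 | P2 6-13 | P3 13-16 | P4 16-22 | P5 22-26 | P6 26-28 | P7 28-33 |
Completion: P1=6  P2=13  P3=16  P4=22  P5=26  P6=28  P7=33
Turnaround (C−A): P1=6  P2=13  P3=16  P4=22  P5=26  P6=28  P7=33
Turnaround = completion − arrival: P1=6, P2=13, P3=16, P4=22, P5=26, P6=28, P7=33
Total turnaround = 6 + 13 + 16 + 22 + 26 + 28 + 33 = 144

144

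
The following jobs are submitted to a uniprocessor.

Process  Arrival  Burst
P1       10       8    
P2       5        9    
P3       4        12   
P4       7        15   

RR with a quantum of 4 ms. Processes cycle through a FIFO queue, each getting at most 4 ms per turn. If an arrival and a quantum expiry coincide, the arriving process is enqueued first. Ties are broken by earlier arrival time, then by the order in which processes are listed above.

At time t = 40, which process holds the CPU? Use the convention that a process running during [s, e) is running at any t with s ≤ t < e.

Gantt: | idle 0-4 | P3 4-8 | P2 8-12 | P4 12-16 | P3 16-20 | P1 20-24 | P2 24-28 | P4 28-32 | P3 32-36 | P1 36-40 | P2 40-41 | P4 41-48 |
Completion: P1=40  P2=41  P3=36  P4=48
Turnaround (C−A): P1=30  P2=36  P3=32  P4=41

P2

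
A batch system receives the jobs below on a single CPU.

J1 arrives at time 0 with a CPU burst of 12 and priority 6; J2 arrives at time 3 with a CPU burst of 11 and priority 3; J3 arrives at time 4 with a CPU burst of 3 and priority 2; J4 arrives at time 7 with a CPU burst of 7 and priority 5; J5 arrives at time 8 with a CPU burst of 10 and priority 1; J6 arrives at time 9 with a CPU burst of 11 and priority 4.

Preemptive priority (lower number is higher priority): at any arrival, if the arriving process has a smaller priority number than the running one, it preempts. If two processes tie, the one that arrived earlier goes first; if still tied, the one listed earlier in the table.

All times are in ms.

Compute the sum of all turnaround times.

158

Timeline: | J1 0-3 | J2 3-4 | J3 4-7 | J2 7-8 | J5 8-18 | J2 18-27 | J6 27-38 | J4 38-45 | J1 45-54 |
Completion: J1=54  J2=27  J3=7  J4=45  J5=18  J6=38
Turnaround (C−A): J1=54  J2=24  J3=3  J4=38  J5=10  J6=29
Turnaround = completion − arrival: J1=54, J2=24, J3=3, J4=38, J5=10, J6=29
Total turnaround = 54 + 24 + 3 + 38 + 10 + 29 = 158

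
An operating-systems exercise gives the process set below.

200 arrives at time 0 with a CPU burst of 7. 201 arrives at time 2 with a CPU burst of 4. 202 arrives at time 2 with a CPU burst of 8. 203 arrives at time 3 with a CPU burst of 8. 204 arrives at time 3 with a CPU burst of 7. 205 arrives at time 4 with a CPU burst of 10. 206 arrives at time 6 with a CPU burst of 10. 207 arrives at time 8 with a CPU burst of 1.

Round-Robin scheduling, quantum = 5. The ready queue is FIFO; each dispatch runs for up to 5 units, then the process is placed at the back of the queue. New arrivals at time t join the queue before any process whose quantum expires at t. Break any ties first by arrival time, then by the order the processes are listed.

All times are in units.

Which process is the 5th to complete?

Gantt: | 200 0-5 | 201 5-9 | 202 9-14 | 203 14-19 | 204 19-24 | 205 24-29 | 200 29-31 | 206 31-36 | 207 36-37 | 202 37-40 | 203 40-43 | 204 43-45 | 205 45-50 | 206 50-55 |
Completion: 200=31  201=9  202=40  203=43  204=45  205=50  206=55  207=37
Finish order: 201 → 200 → 207 → 202 → 203 → 204 → 205 → 206

203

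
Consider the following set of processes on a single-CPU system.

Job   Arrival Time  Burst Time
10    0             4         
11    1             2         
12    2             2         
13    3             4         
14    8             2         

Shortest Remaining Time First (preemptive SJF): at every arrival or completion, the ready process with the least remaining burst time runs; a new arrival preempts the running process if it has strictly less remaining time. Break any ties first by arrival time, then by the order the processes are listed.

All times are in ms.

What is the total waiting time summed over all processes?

Schedule: | 10 0-1 | 11 1-3 | 12 3-5 | 10 5-8 | 14 8-10 | 13 10-14 |
Completion: 10=8  11=3  12=5  13=14  14=10
Waiting = turnaround − burst: 10=4, 11=0, 12=1, 13=7, 14=0
Total waiting = 4 + 0 + 1 + 7 + 0 = 12

12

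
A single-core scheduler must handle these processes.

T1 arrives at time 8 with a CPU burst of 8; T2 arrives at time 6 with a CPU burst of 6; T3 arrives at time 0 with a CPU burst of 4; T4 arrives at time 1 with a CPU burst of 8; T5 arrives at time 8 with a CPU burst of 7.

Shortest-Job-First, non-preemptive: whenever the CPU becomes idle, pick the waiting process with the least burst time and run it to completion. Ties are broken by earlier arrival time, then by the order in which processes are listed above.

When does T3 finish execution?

Gantt: | T3 0-4 | T4 4-12 | T2 12-18 | T5 18-25 | T1 25-33 |
Completion: T1=33  T2=18  T3=4  T4=12  T5=25
Turnaround (C−A): T1=25  T2=12  T3=4  T4=11  T5=17

4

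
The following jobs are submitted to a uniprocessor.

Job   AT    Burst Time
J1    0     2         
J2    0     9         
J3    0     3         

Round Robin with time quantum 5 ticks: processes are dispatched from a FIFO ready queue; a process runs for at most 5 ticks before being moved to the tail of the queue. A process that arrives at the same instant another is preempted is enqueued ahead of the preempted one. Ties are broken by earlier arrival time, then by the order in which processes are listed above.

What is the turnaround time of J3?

10

Timeline: | J1 0-2 | J2 2-7 | J3 7-10 | J2 10-14 |
Completion: J1=2  J2=14  J3=10
Turnaround(J3) = completion − arrival = 10 − 0 = 10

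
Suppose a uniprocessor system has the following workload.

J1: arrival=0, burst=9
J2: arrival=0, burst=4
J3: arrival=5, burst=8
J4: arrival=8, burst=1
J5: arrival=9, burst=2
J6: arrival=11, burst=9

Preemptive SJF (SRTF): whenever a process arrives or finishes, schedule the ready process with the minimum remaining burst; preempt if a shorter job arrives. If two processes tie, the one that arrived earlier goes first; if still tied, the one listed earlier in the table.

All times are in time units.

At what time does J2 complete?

Timeline: | J2 0-4 | J1 4-8 | J4 8-9 | J5 9-11 | J1 11-16 | J3 16-24 | J6 24-33 |
Completion: J1=16  J2=4  J3=24  J4=9  J5=11  J6=33

4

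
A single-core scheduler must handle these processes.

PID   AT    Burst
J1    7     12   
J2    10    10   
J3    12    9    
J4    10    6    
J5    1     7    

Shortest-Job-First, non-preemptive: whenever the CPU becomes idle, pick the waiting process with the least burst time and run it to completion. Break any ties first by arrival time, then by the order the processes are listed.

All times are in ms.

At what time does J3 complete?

Gantt: | idle 0-1 | J5 1-8 | J1 8-20 | J4 20-26 | J3 26-35 | J2 35-45 |
Completion: J1=20  J2=45  J3=35  J4=26  J5=8
Turnaround (C−A): J1=13  J2=35  J3=23  J4=16  J5=7

35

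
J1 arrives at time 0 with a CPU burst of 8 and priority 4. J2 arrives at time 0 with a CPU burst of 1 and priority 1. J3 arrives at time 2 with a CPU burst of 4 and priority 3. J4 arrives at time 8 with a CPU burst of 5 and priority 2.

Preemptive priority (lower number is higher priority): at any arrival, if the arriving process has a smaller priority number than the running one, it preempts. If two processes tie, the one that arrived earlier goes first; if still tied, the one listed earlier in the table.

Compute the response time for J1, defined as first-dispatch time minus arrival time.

1

Schedule: | J2 0-1 | J1 1-2 | J3 2-6 | J1 6-8 | J4 8-13 | J1 13-18 |
Completion: J1=18  J2=1  J3=6  J4=13
Turnaround (C−A): J1=18  J2=1  J3=4  J4=5
Response(J1) = first start − arrival = 1 − 0 = 1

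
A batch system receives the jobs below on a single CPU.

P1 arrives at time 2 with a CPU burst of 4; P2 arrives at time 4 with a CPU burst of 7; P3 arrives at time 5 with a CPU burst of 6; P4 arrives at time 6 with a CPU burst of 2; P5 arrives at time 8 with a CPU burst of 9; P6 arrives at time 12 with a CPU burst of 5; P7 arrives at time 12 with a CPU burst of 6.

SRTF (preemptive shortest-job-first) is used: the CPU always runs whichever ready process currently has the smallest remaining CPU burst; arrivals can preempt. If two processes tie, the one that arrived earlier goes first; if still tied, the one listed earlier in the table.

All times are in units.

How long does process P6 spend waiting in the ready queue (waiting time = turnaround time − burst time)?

Schedule: | idle 0-2 | P1 2-6 | P4 6-8 | P3 8-14 | P6 14-19 | P7 19-25 | P2 25-32 | P5 32-41 |
Completion: P1=6  P2=32  P3=14  P4=8  P5=41  P6=19  P7=25
Turnaround (C−A): P1=4  P2=28  P3=9  P4=2  P5=33  P6=7  P7=13
Waiting(P6) = turnaround − burst = 7 − 5 = 2

2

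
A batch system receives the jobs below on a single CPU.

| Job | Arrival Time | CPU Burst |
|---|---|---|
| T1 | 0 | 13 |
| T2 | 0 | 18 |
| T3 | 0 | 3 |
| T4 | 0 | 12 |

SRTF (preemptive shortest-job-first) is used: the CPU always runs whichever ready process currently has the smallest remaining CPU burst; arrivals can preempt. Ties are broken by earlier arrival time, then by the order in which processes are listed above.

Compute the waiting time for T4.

3

Gantt: | T3 0-3 | T4 3-15 | T1 15-28 | T2 28-46 |
Completion: T1=28  T2=46  T3=3  T4=15
Waiting(T4) = turnaround − burst = 15 − 12 = 3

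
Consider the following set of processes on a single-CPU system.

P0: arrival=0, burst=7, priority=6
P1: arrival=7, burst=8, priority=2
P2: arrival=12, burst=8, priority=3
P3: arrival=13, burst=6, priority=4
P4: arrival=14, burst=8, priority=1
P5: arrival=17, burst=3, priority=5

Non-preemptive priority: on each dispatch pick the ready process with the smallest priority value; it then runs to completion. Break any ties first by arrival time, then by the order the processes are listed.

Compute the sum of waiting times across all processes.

50

Timeline: | P0 0-7 | P1 7-15 | P4 15-23 | P2 23-31 | P3 31-37 | P5 37-40 |
Completion: P0=7  P1=15  P2=31  P3=37  P4=23  P5=40
Turnaround (C−A): P0=7  P1=8  P2=19  P3=24  P4=9  P5=23
Waiting = turnaround − burst: P0=0, P1=0, P2=11, P3=18, P4=1, P5=20
Total waiting = 0 + 0 + 11 + 18 + 1 + 20 = 50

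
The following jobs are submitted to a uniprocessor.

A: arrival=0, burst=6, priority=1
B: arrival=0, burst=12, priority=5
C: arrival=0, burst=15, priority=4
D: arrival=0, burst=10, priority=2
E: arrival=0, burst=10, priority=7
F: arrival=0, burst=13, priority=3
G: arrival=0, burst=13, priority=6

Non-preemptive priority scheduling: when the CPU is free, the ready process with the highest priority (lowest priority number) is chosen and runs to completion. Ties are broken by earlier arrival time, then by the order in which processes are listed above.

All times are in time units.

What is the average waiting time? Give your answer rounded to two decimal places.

Timeline: | A 0-6 | D 6-16 | F 16-29 | C 29-44 | B 44-56 | G 56-69 | E 69-79 |
Completion: A=6  B=56  C=44  D=16  E=79  F=29  G=69
Turnaround (C−A): A=6  B=56  C=44  D=16  E=79  F=29  G=69
Waiting times: A=0, B=44, C=29, D=6, E=69, F=16, G=56
Average waiting = (0+44+29+6+69+16+56) / 7 = 220/7 = 31.43

31.43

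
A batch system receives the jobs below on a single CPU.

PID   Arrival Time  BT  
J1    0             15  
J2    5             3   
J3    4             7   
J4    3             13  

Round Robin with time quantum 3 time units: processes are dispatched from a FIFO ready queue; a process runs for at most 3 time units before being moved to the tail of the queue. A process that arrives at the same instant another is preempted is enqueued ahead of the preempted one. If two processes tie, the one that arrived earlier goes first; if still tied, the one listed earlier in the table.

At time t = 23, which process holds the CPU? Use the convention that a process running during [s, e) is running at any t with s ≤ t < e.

J3

Gantt: | J1 0-3 | J4 3-6 | J1 6-9 | J3 9-12 | J2 12-15 | J4 15-18 | J1 18-21 | J3 21-24 | J4 24-27 | J1 27-30 | J3 30-31 | J4 31-34 | J1 34-37 | J4 37-38 |
Completion: J1=37  J2=15  J3=31  J4=38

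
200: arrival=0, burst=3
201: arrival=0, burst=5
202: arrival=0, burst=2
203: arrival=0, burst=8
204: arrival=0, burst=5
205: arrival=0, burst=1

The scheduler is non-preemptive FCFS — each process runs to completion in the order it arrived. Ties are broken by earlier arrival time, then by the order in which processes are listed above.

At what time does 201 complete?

Timeline: | 200 0-3 | 201 3-8 | 202 8-10 | 203 10-18 | 204 18-23 | 205 23-24 |
Completion: 200=3  201=8  202=10  203=18  204=23  205=24

8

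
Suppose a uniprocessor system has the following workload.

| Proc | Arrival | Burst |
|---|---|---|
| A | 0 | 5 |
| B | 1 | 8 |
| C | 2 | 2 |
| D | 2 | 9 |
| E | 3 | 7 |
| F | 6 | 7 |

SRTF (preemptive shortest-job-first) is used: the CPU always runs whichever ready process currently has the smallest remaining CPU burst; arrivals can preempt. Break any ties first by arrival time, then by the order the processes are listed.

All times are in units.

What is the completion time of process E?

Timeline: | A 0-2 | C 2-4 | A 4-7 | E 7-14 | F 14-21 | B 21-29 | D 29-38 |
Completion: A=7  B=29  C=4  D=38  E=14  F=21

14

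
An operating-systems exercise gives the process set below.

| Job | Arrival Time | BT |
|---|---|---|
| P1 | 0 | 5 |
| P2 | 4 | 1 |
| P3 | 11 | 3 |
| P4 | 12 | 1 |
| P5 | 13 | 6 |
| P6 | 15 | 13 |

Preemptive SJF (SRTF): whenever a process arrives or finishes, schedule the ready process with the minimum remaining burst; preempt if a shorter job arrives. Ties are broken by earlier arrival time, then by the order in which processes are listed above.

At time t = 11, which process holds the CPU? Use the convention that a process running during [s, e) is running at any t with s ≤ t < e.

P3

Gantt: | P1 0-5 | P2 5-6 | idle 6-11 | P3 11-12 | P4 12-13 | P3 13-15 | P5 15-21 | P6 21-34 |
Completion: P1=5  P2=6  P3=15  P4=13  P5=21  P6=34
Turnaround (C−A): P1=5  P2=2  P3=4  P4=1  P5=8  P6=19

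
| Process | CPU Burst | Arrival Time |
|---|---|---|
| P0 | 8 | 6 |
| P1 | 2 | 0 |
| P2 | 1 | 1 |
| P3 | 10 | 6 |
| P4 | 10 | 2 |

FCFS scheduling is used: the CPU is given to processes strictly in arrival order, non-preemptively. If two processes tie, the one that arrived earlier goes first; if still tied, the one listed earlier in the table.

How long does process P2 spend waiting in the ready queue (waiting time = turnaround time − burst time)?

1

Schedule: | P1 0-2 | P2 2-3 | P4 3-13 | P0 13-21 | P3 21-31 |
Completion: P0=21  P1=2  P2=3  P3=31  P4=13
Turnaround (C−A): P0=15  P1=2  P2=2  P3=25  P4=11
Waiting(P2) = turnaround − burst = 2 − 1 = 1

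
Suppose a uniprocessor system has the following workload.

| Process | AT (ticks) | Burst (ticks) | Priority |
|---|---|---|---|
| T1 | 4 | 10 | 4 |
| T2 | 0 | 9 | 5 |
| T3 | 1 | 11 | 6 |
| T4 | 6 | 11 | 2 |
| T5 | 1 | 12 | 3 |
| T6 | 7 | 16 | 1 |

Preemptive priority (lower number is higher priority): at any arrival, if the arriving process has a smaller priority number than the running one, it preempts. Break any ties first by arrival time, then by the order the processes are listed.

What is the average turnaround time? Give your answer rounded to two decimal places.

Schedule: | T2 0-1 | T5 1-6 | T4 6-7 | T6 7-23 | T4 23-33 | T5 33-40 | T1 40-50 | T2 50-58 | T3 58-69 |
Completion: T1=50  T2=58  T3=69  T4=33  T5=40  T6=23
Turnaround (C−A): T1=46  T2=58  T3=68  T4=27  T5=39  T6=16
Turnaround times: T1=46, T2=58, T3=68, T4=27, T5=39, T6=16
Average turnaround = (46+58+68+27+39+16) / 6 = 254/6 = 42.33

42.33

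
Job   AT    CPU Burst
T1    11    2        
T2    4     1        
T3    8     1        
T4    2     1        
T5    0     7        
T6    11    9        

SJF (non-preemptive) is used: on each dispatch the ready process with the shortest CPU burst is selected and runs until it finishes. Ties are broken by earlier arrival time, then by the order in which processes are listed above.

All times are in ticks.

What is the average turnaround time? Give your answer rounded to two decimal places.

Gantt: | T5 0-7 | T4 7-8 | T2 8-9 | T3 9-10 | idle 10-11 | T1 11-13 | T6 13-22 |
Completion: T1=13  T2=9  T3=10  T4=8  T5=7  T6=22
Turnaround (C−A): T1=2  T2=5  T3=2  T4=6  T5=7  T6=11
Turnaround times: T1=2, T2=5, T3=2, T4=6, T5=7, T6=11
Average turnaround = (2+5+2+6+7+11) / 6 = 33/6 = 5.50

5.50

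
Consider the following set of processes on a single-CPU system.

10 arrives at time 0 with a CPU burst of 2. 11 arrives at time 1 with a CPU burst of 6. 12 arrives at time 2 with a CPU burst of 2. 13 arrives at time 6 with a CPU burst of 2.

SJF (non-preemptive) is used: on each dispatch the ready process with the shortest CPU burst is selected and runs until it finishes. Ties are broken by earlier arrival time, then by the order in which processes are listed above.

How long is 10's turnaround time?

Schedule: | 10 0-2 | 12 2-4 | 11 4-10 | 13 10-12 |
Completion: 10=2  11=10  12=4  13=12
Turnaround (C−A): 10=2  11=9  12=2  13=6
Turnaround(10) = completion − arrival = 2 − 0 = 2

2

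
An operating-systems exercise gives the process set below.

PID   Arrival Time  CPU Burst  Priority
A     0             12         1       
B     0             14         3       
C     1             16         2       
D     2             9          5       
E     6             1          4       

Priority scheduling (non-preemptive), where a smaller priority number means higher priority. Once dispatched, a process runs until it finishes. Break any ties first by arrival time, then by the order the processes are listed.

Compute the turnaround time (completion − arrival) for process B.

Gantt: | A 0-12 | C 12-28 | B 28-42 | E 42-43 | D 43-52 |
Completion: A=12  B=42  C=28  D=52  E=43
Turnaround(B) = completion − arrival = 42 − 0 = 42

42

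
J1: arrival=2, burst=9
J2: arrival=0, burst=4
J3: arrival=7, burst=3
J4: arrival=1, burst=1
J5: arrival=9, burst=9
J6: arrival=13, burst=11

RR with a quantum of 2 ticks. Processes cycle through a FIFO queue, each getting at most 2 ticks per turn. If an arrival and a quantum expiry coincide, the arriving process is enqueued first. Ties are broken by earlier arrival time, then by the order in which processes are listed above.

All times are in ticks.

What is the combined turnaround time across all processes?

Schedule: | J2 0-2 | J4 2-3 | J1 3-5 | J2 5-7 | J1 7-9 | J3 9-11 | J5 11-13 | J1 13-15 | J3 15-16 | J6 16-18 | J5 18-20 | J1 20-22 | J6 22-24 | J5 24-26 | J1 26-27 | J6 27-29 | J5 29-31 | J6 31-33 | J5 33-34 | J6 34-37 |
Completion: J1=27  J2=7  J3=16  J4=3  J5=34  J6=37
Turnaround = completion − arrival: J1=25, J2=7, J3=9, J4=2, J5=25, J6=24
Total turnaround = 25 + 7 + 9 + 2 + 25 + 24 = 92

92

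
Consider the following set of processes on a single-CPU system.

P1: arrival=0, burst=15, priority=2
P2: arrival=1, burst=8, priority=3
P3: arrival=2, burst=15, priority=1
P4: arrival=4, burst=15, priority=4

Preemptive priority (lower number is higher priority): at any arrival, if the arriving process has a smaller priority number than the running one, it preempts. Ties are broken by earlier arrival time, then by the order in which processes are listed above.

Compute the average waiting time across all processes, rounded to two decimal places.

Gantt: | P1 0-2 | P3 2-17 | P1 17-30 | P2 30-38 | P4 38-53 |
Completion: P1=30  P2=38  P3=17  P4=53
Turnaround (C−A): P1=30  P2=37  P3=15  P4=49
Waiting times: P1=15, P2=29, P3=0, P4=34
Average waiting = (15+29+0+34) / 4 = 78/4 = 19.50

19.50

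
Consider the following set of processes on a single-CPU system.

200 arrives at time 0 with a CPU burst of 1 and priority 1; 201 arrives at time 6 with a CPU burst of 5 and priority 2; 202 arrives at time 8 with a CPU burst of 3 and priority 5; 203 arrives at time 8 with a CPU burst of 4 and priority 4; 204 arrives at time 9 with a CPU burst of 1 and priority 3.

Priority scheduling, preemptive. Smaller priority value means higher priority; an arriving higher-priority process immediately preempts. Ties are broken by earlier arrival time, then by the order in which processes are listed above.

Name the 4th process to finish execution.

203

Schedule: | 200 0-1 | idle 1-6 | 201 6-11 | 204 11-12 | 203 12-16 | 202 16-19 |
Completion: 200=1  201=11  202=19  203=16  204=12
Finish order: 200 → 201 → 204 → 203 → 202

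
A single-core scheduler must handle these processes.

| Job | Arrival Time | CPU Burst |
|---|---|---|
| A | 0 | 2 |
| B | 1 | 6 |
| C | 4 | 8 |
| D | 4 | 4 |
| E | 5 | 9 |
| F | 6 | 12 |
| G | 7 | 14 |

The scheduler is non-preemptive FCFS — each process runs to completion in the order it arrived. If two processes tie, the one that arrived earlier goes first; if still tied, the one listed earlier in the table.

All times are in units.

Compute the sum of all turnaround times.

144

Schedule: | A 0-2 | B 2-8 | C 8-16 | D 16-20 | E 20-29 | F 29-41 | G 41-55 |
Completion: A=2  B=8  C=16  D=20  E=29  F=41  G=55
Turnaround = completion − arrival: A=2, B=7, C=12, D=16, E=24, F=35, G=48
Total turnaround = 2 + 7 + 12 + 16 + 24 + 35 + 48 = 144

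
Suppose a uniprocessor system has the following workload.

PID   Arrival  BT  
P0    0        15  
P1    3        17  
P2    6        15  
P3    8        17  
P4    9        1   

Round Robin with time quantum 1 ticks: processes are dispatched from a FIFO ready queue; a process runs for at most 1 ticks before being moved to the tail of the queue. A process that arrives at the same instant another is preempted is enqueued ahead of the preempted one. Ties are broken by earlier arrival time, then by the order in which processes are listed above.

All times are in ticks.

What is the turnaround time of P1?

Timeline: | P0 0-3 | P1 3-4 | P0 4-5 | P1 5-6 | P0 6-7 | P2 7-8 | P1 8-9 | P0 9-10 | P3 10-11 | P2 11-12 | P4 12-13 | P1 13-14 | P0 14-15 | P3 15-16 | P2 16-17 | P1 17-18 | P0 18-19 | P3 19-20 | P2 20-21 | P1 21-22 | P0 22-23 | P3 23-24 | P2 24-25 | P1 25-26 | P0 26-27 | P3 27-28 | P2 28-29 | P1 29-30 | P0 30-31 | P3 31-32 | P2 32-33 | P1 33-34 | P0 34-35 | P3 35-36 | P2 36-37 | P1 37-38 | P0 38-39 | P3 39-40 | P2 40-41 | P1 41-42 | P0 42-43 | P3 43-44 | P2 44-45 | P1 45-46 | P0 46-47 | P3 47-48 | P2 48-49 | P1 49-50 | P3 50-51 | P2 51-52 | P1 52-53 | P3 53-54 | P2 54-55 | P1 55-56 | P3 56-57 | P2 57-58 | P1 58-59 | P3 59-60 | P2 60-61 | P1 61-62 | P3 62-65 |
Completion: P0=47  P1=62  P2=61  P3=65  P4=13
Turnaround (C−A): P0=47  P1=59  P2=55  P3=57  P4=4
Turnaround(P1) = completion − arrival = 62 − 3 = 59

59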